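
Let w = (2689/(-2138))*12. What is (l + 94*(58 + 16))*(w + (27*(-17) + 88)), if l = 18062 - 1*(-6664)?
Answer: -13076206906/1069 ≈ -1.2232e+7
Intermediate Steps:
l = 24726 (l = 18062 + 6664 = 24726)
w = -16134/1069 (w = (2689*(-1/2138))*12 = -2689/2138*12 = -16134/1069 ≈ -15.093)
(l + 94*(58 + 16))*(w + (27*(-17) + 88)) = (24726 + 94*(58 + 16))*(-16134/1069 + (27*(-17) + 88)) = (24726 + 94*74)*(-16134/1069 + (-459 + 88)) = (24726 + 6956)*(-16134/1069 - 371) = 31682*(-412733/1069) = -13076206906/1069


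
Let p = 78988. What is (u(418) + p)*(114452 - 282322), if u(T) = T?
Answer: -13329885220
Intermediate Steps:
(u(418) + p)*(114452 - 282322) = (418 + 78988)*(114452 - 282322) = 79406*(-167870) = -13329885220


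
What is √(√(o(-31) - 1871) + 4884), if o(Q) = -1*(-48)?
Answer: √(4884 + I*√1823) ≈ 69.886 + 0.3055*I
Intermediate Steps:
o(Q) = 48
√(√(o(-31) - 1871) + 4884) = √(√(48 - 1871) + 4884) = √(√(-1823) + 4884) = √(I*√1823 + 4884) = √(4884 + I*√1823)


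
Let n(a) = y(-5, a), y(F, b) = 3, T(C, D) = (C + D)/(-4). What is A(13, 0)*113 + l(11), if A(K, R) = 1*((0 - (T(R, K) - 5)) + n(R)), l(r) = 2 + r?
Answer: 5137/4 ≈ 1284.3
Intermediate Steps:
T(C, D) = -C/4 - D/4 (T(C, D) = (C + D)*(-1/4) = -C/4 - D/4)
n(a) = 3
A(K, R) = 8 + K/4 + R/4 (A(K, R) = 1*((0 - ((-R/4 - K/4) - 5)) + 3) = 1*((0 - ((-K/4 - R/4) - 5)) + 3) = 1*((0 - (-5 - K/4 - R/4)) + 3) = 1*((0 + (5 + K/4 + R/4)) + 3) = 1*((5 + K/4 + R/4) + 3) = 1*(8 + K/4 + R/4) = 8 + K/4 + R/4)
A(13, 0)*113 + l(11) = (8 + (1/4)*13 + (1/4)*0)*113 + (2 + 11) = (8 + 13/4 + 0)*113 + 13 = (45/4)*113 + 13 = 5085/4 + 13 = 5137/4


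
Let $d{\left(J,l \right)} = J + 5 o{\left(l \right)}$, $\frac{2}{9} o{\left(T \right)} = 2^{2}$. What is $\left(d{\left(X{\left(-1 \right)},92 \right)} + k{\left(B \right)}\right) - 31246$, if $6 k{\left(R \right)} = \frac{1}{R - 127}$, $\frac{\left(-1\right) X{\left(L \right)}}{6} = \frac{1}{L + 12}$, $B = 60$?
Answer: $- \frac{137774255}{4422} \approx -31157.0$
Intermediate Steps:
$X{\left(L \right)} = - \frac{6}{12 + L}$ ($X{\left(L \right)} = - \frac{6}{L + 12} = - \frac{6}{12 + L}$)
$o{\left(T \right)} = 18$ ($o{\left(T \right)} = \frac{9 \cdot 2^{2}}{2} = \frac{9}{2} \cdot 4 = 18$)
$k{\left(R \right)} = \frac{1}{6 \left(-127 + R\right)}$ ($k{\left(R \right)} = \frac{1}{6 \left(R - 127\right)} = \frac{1}{6 \left(-127 + R\right)}$)
$d{\left(J,l \right)} = 90 + J$ ($d{\left(J,l \right)} = J + 5 \cdot 18 = J + 90 = 90 + J$)
$\left(d{\left(X{\left(-1 \right)},92 \right)} + k{\left(B \right)}\right) - 31246 = \left(\left(90 - \frac{6}{12 - 1}\right) + \frac{1}{6 \left(-127 + 60\right)}\right) - 31246 = \left(\left(90 - \frac{6}{11}\right) + \frac{1}{6 \left(-67\right)}\right) - 31246 = \left(\left(90 - \frac{6}{11}\right) + \frac{1}{6} \left(- \frac{1}{67}\right)\right) - 31246 = \left(\left(90 - \frac{6}{11}\right) - \frac{1}{402}\right) - 31246 = \left(\frac{984}{11} - \frac{1}{402}\right) - 31246 = \frac{395557}{4422} - 31246 = - \frac{137774255}{4422}$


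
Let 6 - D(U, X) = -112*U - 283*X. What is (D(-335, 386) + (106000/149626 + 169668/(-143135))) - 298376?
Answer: -2427076035755344/10708358755 ≈ -2.2665e+5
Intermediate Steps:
D(U, X) = 6 + 112*U + 283*X (D(U, X) = 6 - (-112*U - 283*X) = 6 - (-283*X - 112*U) = 6 + (112*U + 283*X) = 6 + 112*U + 283*X)
(D(-335, 386) + (106000/149626 + 169668/(-143135))) - 298376 = ((6 + 112*(-335) + 283*386) + (106000/149626 + 169668/(-143135))) - 298376 = ((6 - 37520 + 109238) + (106000*(1/149626) + 169668*(-1/143135))) - 298376 = (71724 + (53000/74813 - 169668/143135)) - 298376 = (71724 - 5107217084/10708358755) - 298376 = 768041216126536/10708358755 - 298376 = -2427076035755344/10708358755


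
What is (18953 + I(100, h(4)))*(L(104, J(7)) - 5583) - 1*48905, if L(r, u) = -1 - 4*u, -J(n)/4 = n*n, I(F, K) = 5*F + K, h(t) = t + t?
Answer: -93461705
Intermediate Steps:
h(t) = 2*t
I(F, K) = K + 5*F
J(n) = -4*n² (J(n) = -4*n*n = -4*n²)
(18953 + I(100, h(4)))*(L(104, J(7)) - 5583) - 1*48905 = (18953 + (2*4 + 5*100))*((-1 - (-16)*7²) - 5583) - 1*48905 = (18953 + (8 + 500))*((-1 - (-16)*49) - 5583) - 48905 = (18953 + 508)*((-1 - 4*(-196)) - 5583) - 48905 = 19461*((-1 + 784) - 5583) - 48905 = 19461*(783 - 5583) - 48905 = 19461*(-4800) - 48905 = -93412800 - 48905 = -93461705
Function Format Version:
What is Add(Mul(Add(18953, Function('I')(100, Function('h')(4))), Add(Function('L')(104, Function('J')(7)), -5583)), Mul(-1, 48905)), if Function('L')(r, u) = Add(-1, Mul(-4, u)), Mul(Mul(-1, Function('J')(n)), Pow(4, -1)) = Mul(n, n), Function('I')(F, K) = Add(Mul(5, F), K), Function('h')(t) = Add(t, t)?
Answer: -93461705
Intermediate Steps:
Function('h')(t) = Mul(2, t)
Function('I')(F, K) = Add(K, Mul(5, F))
Function('J')(n) = Mul(-4, Pow(n, 2)) (Function('J')(n) = Mul(-4, Mul(n, n)) = Mul(-4, Pow(n, 2)))
Add(Mul(Add(18953, Function('I')(100, Function('h')(4))), Add(Function('L')(104, Function('J')(7)), -5583)), Mul(-1, 48905)) = Add(Mul(Add(18953, Add(Mul(2, 4), Mul(5, 100))), Add(Add(-1, Mul(-4, Mul(-4, Pow(7, 2)))), -5583)), Mul(-1, 48905)) = Add(Mul(Add(18953, Add(8, 500)), Add(Add(-1, Mul(-4, Mul(-4, 49))), -5583)), -48905) = Add(Mul(Add(18953, 508), Add(Add(-1, Mul(-4, -196)), -5583)), -48905) = Add(Mul(19461, Add(Add(-1, 784), -5583)), -48905) = Add(Mul(19461, Add(783, -5583)), -48905) = Add(Mul(19461, -4800), -48905) = Add(-93412800, -48905) = -93461705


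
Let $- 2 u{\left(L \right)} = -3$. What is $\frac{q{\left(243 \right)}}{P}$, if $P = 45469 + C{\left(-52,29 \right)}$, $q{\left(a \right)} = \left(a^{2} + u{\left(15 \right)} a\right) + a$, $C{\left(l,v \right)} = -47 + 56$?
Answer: $\frac{119313}{90956} \approx 1.3118$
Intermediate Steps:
$u{\left(L \right)} = \frac{3}{2}$ ($u{\left(L \right)} = \left(- \frac{1}{2}\right) \left(-3\right) = \frac{3}{2}$)
$C{\left(l,v \right)} = 9$
$q{\left(a \right)} = a^{2} + \frac{5 a}{2}$ ($q{\left(a \right)} = \left(a^{2} + \frac{3 a}{2}\right) + a = a^{2} + \frac{5 a}{2}$)
$P = 45478$ ($P = 45469 + 9 = 45478$)
$\frac{q{\left(243 \right)}}{P} = \frac{\frac{1}{2} \cdot 243 \left(5 + 2 \cdot 243\right)}{45478} = \frac{1}{2} \cdot 243 \left(5 + 486\right) \frac{1}{45478} = \frac{1}{2} \cdot 243 \cdot 491 \cdot \frac{1}{45478} = \frac{119313}{2} \cdot \frac{1}{45478} = \frac{119313}{90956}$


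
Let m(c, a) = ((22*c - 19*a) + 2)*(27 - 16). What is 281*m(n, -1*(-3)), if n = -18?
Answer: -1394041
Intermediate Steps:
m(c, a) = 22 - 209*a + 242*c (m(c, a) = ((-19*a + 22*c) + 2)*11 = (2 - 19*a + 22*c)*11 = 22 - 209*a + 242*c)
281*m(n, -1*(-3)) = 281*(22 - (-209)*(-3) + 242*(-18)) = 281*(22 - 209*3 - 4356) = 281*(22 - 627 - 4356) = 281*(-4961) = -1394041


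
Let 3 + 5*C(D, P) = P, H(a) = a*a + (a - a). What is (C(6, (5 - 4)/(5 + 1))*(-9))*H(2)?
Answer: 102/5 ≈ 20.400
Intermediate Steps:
H(a) = a**2 (H(a) = a**2 + 0 = a**2)
C(D, P) = -3/5 + P/5
(C(6, (5 - 4)/(5 + 1))*(-9))*H(2) = ((-3/5 + ((5 - 4)/(5 + 1))/5)*(-9))*2**2 = ((-3/5 + (1/6)/5)*(-9))*4 = ((-3/5 + (1*(1/6))/5)*(-9))*4 = ((-3/5 + (1/5)*(1/6))*(-9))*4 = ((-3/5 + 1/30)*(-9))*4 = -17/30*(-9)*4 = (51/10)*4 = 102/5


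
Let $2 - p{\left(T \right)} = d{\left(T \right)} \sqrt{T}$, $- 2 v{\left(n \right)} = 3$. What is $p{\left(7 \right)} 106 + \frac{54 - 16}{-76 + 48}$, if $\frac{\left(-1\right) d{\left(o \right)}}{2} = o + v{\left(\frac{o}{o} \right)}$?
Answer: $\frac{2949}{14} + 1166 \sqrt{7} \approx 3295.6$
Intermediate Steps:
$v{\left(n \right)} = - \frac{3}{2}$ ($v{\left(n \right)} = \left(- \frac{1}{2}\right) 3 = - \frac{3}{2}$)
$d{\left(o \right)} = 3 - 2 o$ ($d{\left(o \right)} = - 2 \left(o - \frac{3}{2}\right) = - 2 \left(- \frac{3}{2} + o\right) = 3 - 2 o$)
$p{\left(T \right)} = 2 - \sqrt{T} \left(3 - 2 T\right)$ ($p{\left(T \right)} = 2 - \left(3 - 2 T\right) \sqrt{T} = 2 - \sqrt{T} \left(3 - 2 T\right)$)
$p{\left(7 \right)} 106 + \frac{54 - 16}{-76 + 48} = \left(2 + \sqrt{7} \left(-3 + 2 \cdot 7\right)\right) 106 + \frac{54 - 16}{-76 + 48} = \left(2 + \sqrt{7} \left(-3 + 14\right)\right) 106 + \frac{38}{-28} = \left(2 + \sqrt{7} \cdot 11\right) 106 + 38 \left(- \frac{1}{28}\right) = \left(2 + 11 \sqrt{7}\right) 106 - \frac{19}{14} = \left(212 + 1166 \sqrt{7}\right) - \frac{19}{14} = \frac{2949}{14} + 1166 \sqrt{7}$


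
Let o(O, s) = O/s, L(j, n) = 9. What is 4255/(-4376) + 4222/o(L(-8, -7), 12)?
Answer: 73889123/13128 ≈ 5628.4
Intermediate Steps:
4255/(-4376) + 4222/o(L(-8, -7), 12) = 4255/(-4376) + 4222/((9/12)) = 4255*(-1/4376) + 4222/((9*(1/12))) = -4255/4376 + 4222/(3/4) = -4255/4376 + 4222*(4/3) = -4255/4376 + 16888/3 = 73889123/13128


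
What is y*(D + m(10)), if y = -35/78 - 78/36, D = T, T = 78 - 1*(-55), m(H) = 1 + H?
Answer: -4896/13 ≈ -376.62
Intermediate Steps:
T = 133 (T = 78 + 55 = 133)
D = 133
y = -34/13 (y = -35*1/78 - 78*1/36 = -35/78 - 13/6 = -34/13 ≈ -2.6154)
y*(D + m(10)) = -34*(133 + (1 + 10))/13 = -34*(133 + 11)/13 = -34/13*144 = -4896/13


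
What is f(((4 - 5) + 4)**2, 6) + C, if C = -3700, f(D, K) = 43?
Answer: -3657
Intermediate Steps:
f(((4 - 5) + 4)**2, 6) + C = 43 - 3700 = -3657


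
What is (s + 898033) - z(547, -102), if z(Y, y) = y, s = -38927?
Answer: 859208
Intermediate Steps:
(s + 898033) - z(547, -102) = (-38927 + 898033) - 1*(-102) = 859106 + 102 = 859208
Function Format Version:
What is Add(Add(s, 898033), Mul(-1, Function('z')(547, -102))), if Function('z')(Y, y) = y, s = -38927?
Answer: 859208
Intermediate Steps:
Add(Add(s, 898033), Mul(-1, Function('z')(547, -102))) = Add(Add(-38927, 898033), Mul(-1, -102)) = Add(859106, 102) = 859208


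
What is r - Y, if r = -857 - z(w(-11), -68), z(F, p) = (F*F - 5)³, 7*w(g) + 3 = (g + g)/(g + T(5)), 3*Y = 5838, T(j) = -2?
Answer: -1522229868822027/567869252041 ≈ -2680.6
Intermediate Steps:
Y = 1946 (Y = (⅓)*5838 = 1946)
w(g) = -3/7 + 2*g/(7*(-2 + g)) (w(g) = -3/7 + ((g + g)/(g - 2))/7 = -3/7 + ((2*g)/(-2 + g))/7 = -3/7 + (2*g/(-2 + g))/7 = -3/7 + 2*g/(7*(-2 + g)))
z(F, p) = (-5 + F²)³ (z(F, p) = (F² - 5)³ = (-5 + F²)³)
r = -417156304350241/567869252041 (r = -857 - (-5 + ((6 - 1*(-11))/(7*(-2 - 11)))²)³ = -857 - (-5 + ((⅐)*(6 + 11)/(-13))²)³ = -857 - (-5 + ((⅐)*(-1/13)*17)²)³ = -857 - (-5 + (-17/91)²)³ = -857 - (-5 + 289/8281)³ = -857 - (-41116/8281)³ = -857 - 1*(-69507644648896/567869252041) = -857 + 69507644648896/567869252041 = -417156304350241/567869252041 ≈ -734.60)
r - Y = -417156304350241/567869252041 - 1*1946 = -417156304350241/567869252041 - 1946 = -1522229868822027/567869252041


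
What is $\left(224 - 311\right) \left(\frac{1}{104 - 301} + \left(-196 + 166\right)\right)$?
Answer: $\frac{514257}{197} \approx 2610.4$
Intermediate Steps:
$\left(224 - 311\right) \left(\frac{1}{104 - 301} + \left(-196 + 166\right)\right) = - 87 \left(\frac{1}{-197} - 30\right) = - 87 \left(- \frac{1}{197} - 30\right) = \left(-87\right) \left(- \frac{5911}{197}\right) = \frac{514257}{197}$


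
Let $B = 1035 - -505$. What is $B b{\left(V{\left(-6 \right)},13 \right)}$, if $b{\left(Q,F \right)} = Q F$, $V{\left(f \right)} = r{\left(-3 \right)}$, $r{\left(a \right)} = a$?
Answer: $-60060$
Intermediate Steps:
$V{\left(f \right)} = -3$
$B = 1540$ ($B = 1035 + 505 = 1540$)
$b{\left(Q,F \right)} = F Q$
$B b{\left(V{\left(-6 \right)},13 \right)} = 1540 \cdot 13 \left(-3\right) = 1540 \left(-39\right) = -60060$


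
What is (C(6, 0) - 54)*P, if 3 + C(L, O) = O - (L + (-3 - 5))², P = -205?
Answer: 12505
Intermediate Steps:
C(L, O) = -3 + O - (-8 + L)² (C(L, O) = -3 + (O - (L + (-3 - 5))²) = -3 + (O - (L - 8)²) = -3 + (O - (-8 + L)²) = -3 + O - (-8 + L)²)
(C(6, 0) - 54)*P = ((-3 + 0 - (-8 + 6)²) - 54)*(-205) = ((-3 + 0 - 1*(-2)²) - 54)*(-205) = ((-3 + 0 - 1*4) - 54)*(-205) = ((-3 + 0 - 4) - 54)*(-205) = (-7 - 54)*(-205) = -61*(-205) = 12505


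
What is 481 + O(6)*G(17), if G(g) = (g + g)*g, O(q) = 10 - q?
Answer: 2793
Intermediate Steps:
G(g) = 2*g² (G(g) = (2*g)*g = 2*g²)
481 + O(6)*G(17) = 481 + (10 - 1*6)*(2*17²) = 481 + (10 - 6)*(2*289) = 481 + 4*578 = 481 + 2312 = 2793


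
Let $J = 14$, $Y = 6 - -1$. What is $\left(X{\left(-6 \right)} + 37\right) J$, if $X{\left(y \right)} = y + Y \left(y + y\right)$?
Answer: $-742$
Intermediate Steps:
$Y = 7$ ($Y = 6 + 1 = 7$)
$X{\left(y \right)} = 15 y$ ($X{\left(y \right)} = y + 7 \left(y + y\right) = y + 7 \cdot 2 y = y + 14 y = 15 y$)
$\left(X{\left(-6 \right)} + 37\right) J = \left(15 \left(-6\right) + 37\right) 14 = \left(-90 + 37\right) 14 = \left(-53\right) 14 = -742$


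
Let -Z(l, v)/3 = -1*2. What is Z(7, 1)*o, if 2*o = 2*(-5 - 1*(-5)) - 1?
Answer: -3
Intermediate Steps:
Z(l, v) = 6 (Z(l, v) = -(-3)*2 = -3*(-2) = 6)
o = -½ (o = (2*(-5 - 1*(-5)) - 1)/2 = (2*(-5 + 5) - 1)/2 = (2*0 - 1)/2 = (0 - 1)/2 = (½)*(-1) = -½ ≈ -0.50000)
Z(7, 1)*o = 6*(-½) = -3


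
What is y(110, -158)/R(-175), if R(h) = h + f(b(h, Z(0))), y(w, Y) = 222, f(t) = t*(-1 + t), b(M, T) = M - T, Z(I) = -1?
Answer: 222/30275 ≈ 0.0073328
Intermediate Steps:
R(h) = h + h*(1 + h) (R(h) = h + (h - 1*(-1))*(-1 + (h - 1*(-1))) = h + (h + 1)*(-1 + (h + 1)) = h + (1 + h)*(-1 + (1 + h)) = h + (1 + h)*h = h + h*(1 + h))
y(110, -158)/R(-175) = 222/((-175*(2 - 175))) = 222/((-175*(-173))) = 222/30275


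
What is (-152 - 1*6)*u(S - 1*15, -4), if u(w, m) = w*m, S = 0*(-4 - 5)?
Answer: -9480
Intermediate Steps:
S = 0 (S = 0*(-9) = 0)
u(w, m) = m*w
(-152 - 1*6)*u(S - 1*15, -4) = (-152 - 1*6)*(-4*(0 - 1*15)) = (-152 - 6)*(-4*(0 - 15)) = -(-632)*(-15) = -158*60 = -9480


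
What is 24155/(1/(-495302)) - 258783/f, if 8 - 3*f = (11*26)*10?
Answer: -34121383721771/2852 ≈ -1.1964e+10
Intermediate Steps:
f = -2852/3 (f = 8/3 - 11*26*10/3 = 8/3 - 286*10/3 = 8/3 - 1/3*2860 = 8/3 - 2860/3 = -2852/3 ≈ -950.67)
24155/(1/(-495302)) - 258783/f = 24155/(1/(-495302)) - 258783/(-2852/3) = 24155/(-1/495302) - 258783*(-3/2852) = 24155*(-495302) + 776349/2852 = -11964019810 + 776349/2852 = -34121383721771/2852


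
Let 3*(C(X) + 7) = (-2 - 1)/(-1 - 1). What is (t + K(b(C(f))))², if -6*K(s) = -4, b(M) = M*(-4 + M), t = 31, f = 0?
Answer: 9025/9 ≈ 1002.8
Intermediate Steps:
C(X) = -13/2 (C(X) = -7 + ((-2 - 1)/(-1 - 1))/3 = -7 + (-3/(-2))/3 = -7 + (-3*(-½))/3 = -7 + (⅓)*(3/2) = -7 + ½ = -13/2)
K(s) = ⅔ (K(s) = -⅙*(-4) = ⅔)
(t + K(b(C(f))))² = (31 + ⅔)² = (95/3)² = 9025/9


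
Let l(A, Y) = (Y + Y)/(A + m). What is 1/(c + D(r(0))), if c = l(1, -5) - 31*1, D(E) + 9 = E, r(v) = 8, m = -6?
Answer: -1/30 ≈ -0.033333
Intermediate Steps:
D(E) = -9 + E
l(A, Y) = 2*Y/(-6 + A) (l(A, Y) = (Y + Y)/(A - 6) = (2*Y)/(-6 + A) = 2*Y/(-6 + A))
c = -29 (c = 2*(-5)/(-6 + 1) - 31*1 = 2*(-5)/(-5) - 31 = 2*(-5)*(-⅕) - 31 = 2 - 31 = -29)
1/(c + D(r(0))) = 1/(-29 + (-9 + 8)) = 1/(-29 - 1) = 1/(-30) = -1/30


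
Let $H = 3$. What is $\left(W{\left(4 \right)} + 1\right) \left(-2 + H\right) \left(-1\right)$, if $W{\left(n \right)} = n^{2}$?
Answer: $-17$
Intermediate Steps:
$\left(W{\left(4 \right)} + 1\right) \left(-2 + H\right) \left(-1\right) = \left(4^{2} + 1\right) \left(-2 + 3\right) \left(-1\right) = \left(16 + 1\right) 1 \left(-1\right) = 17 \left(-1\right) = -17$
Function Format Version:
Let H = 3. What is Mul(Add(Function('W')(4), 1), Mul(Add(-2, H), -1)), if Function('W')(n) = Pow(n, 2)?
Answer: -17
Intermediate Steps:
Mul(Add(Function('W')(4), 1), Mul(Add(-2, H), -1)) = Mul(Add(Pow(4, 2), 1), Mul(Add(-2, 3), -1)) = Mul(Add(16, 1), Mul(1, -1)) = Mul(17, -1) = -17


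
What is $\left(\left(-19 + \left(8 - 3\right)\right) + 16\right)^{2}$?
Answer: $4$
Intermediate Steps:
$\left(\left(-19 + \left(8 - 3\right)\right) + 16\right)^{2} = \left(\left(-19 + 5\right) + 16\right)^{2} = \left(-14 + 16\right)^{2} = 2^{2} = 4$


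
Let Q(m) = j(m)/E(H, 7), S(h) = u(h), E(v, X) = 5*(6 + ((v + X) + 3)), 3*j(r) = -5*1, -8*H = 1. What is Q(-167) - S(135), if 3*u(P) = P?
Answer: -17153/381 ≈ -45.021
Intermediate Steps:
u(P) = P/3
H = -1/8 (H = -1/8*1 = -1/8 ≈ -0.12500)
j(r) = -5/3 (j(r) = (-5*1)/3 = (1/3)*(-5) = -5/3)
E(v, X) = 45 + 5*X + 5*v (E(v, X) = 5*(6 + ((X + v) + 3)) = 5*(6 + (3 + X + v)) = 5*(9 + X + v) = 45 + 5*X + 5*v)
S(h) = h/3
Q(m) = -8/381 (Q(m) = -5/(3*(45 + 5*7 + 5*(-1/8))) = -5/(3*(45 + 35 - 5/8)) = -5/(3*635/8) = -5/3*8/635 = -8/381)
Q(-167) - S(135) = -8/381 - 135/3 = -8/381 - 1*45 = -8/381 - 45 = -17153/381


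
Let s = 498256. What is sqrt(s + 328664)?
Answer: 6*sqrt(22970) ≈ 909.35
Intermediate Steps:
sqrt(s + 328664) = sqrt(498256 + 328664) = sqrt(826920) = 6*sqrt(22970)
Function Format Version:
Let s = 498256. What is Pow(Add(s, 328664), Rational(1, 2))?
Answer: Mul(6, Pow(22970, Rational(1, 2))) ≈ 909.35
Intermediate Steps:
Pow(Add(s, 328664), Rational(1, 2)) = Pow(Add(498256, 328664), Rational(1, 2)) = Pow(826920, Rational(1, 2)) = Mul(6, Pow(22970, Rational(1, 2)))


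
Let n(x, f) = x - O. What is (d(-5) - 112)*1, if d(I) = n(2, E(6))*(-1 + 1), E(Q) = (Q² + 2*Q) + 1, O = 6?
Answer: -112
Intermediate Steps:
E(Q) = 1 + Q² + 2*Q
n(x, f) = -6 + x (n(x, f) = x - 1*6 = x - 6 = -6 + x)
d(I) = 0 (d(I) = (-6 + 2)*(-1 + 1) = -4*0 = 0)
(d(-5) - 112)*1 = (0 - 112)*1 = -112*1 = -112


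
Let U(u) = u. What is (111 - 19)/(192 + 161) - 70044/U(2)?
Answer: -12362674/353 ≈ -35022.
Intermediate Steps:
(111 - 19)/(192 + 161) - 70044/U(2) = (111 - 19)/(192 + 161) - 70044/2 = 92/353 - 70044/2 = 92*(1/353) - 449*78 = 92/353 - 35022 = -12362674/353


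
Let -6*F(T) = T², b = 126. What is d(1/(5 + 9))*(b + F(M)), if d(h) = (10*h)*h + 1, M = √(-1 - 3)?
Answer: 19570/147 ≈ 133.13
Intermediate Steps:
M = 2*I (M = √(-4) = 2*I ≈ 2.0*I)
d(h) = 1 + 10*h² (d(h) = 10*h² + 1 = 1 + 10*h²)
F(T) = -T²/6
d(1/(5 + 9))*(b + F(M)) = (1 + 10*(1/(5 + 9))²)*(126 - (2*I)²/6) = (1 + 10*(1/14)²)*(126 - ⅙*(-4)) = (1 + 10*(1/14)²)*(126 + ⅔) = (1 + 10*(1/196))*(380/3) = (1 + 5/98)*(380/3) = (103/98)*(380/3) = 19570/147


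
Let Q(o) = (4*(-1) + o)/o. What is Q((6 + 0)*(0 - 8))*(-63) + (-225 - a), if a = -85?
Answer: -833/4 ≈ -208.25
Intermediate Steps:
Q(o) = (-4 + o)/o
Q((6 + 0)*(0 - 8))*(-63) + (-225 - a) = ((-4 + (6 + 0)*(0 - 8))/(((6 + 0)*(0 - 8))))*(-63) + (-225 - 1*(-85)) = ((-4 + 6*(-8))/((6*(-8))))*(-63) + (-225 + 85) = ((-4 - 48)/(-48))*(-63) - 140 = -1/48*(-52)*(-63) - 140 = (13/12)*(-63) - 140 = -273/4 - 140 = -833/4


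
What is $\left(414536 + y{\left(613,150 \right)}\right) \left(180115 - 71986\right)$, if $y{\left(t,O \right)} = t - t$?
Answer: $44823363144$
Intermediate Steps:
$y{\left(t,O \right)} = 0$
$\left(414536 + y{\left(613,150 \right)}\right) \left(180115 - 71986\right) = \left(414536 + 0\right) \left(180115 - 71986\right) = 414536 \cdot 108129 = 44823363144$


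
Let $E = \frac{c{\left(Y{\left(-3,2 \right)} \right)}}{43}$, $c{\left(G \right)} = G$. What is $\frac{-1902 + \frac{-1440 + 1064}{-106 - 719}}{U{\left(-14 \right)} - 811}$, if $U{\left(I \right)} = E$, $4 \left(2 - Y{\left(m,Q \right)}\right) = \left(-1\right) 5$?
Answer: $\frac{269829128}{115070175} \approx 2.3449$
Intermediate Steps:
$Y{\left(m,Q \right)} = \frac{13}{4}$ ($Y{\left(m,Q \right)} = 2 - \frac{\left(-1\right) 5}{4} = 2 - - \frac{5}{4} = 2 + \frac{5}{4} = \frac{13}{4}$)
$E = \frac{13}{172}$ ($E = \frac{13}{4 \cdot 43} = \frac{13}{4} \cdot \frac{1}{43} = \frac{13}{172} \approx 0.075581$)
$U{\left(I \right)} = \frac{13}{172}$
$\frac{-1902 + \frac{-1440 + 1064}{-106 - 719}}{U{\left(-14 \right)} - 811} = \frac{-1902 + \frac{-1440 + 1064}{-106 - 719}}{\frac{13}{172} - 811} = \frac{-1902 - \frac{376}{-825}}{- \frac{139479}{172}} = \left(-1902 - - \frac{376}{825}\right) \left(- \frac{172}{139479}\right) = \left(-1902 + \frac{376}{825}\right) \left(- \frac{172}{139479}\right) = \left(- \frac{1568774}{825}\right) \left(- \frac{172}{139479}\right) = \frac{269829128}{115070175}$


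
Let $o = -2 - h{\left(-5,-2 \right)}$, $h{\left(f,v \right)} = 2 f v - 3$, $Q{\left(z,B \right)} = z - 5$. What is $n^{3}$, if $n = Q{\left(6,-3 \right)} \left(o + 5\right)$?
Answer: $-2744$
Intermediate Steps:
$Q{\left(z,B \right)} = -5 + z$
$h{\left(f,v \right)} = -3 + 2 f v$ ($h{\left(f,v \right)} = 2 f v - 3 = -3 + 2 f v$)
$o = -19$ ($o = -2 - \left(-3 + 2 \left(-5\right) \left(-2\right)\right) = -2 - \left(-3 + 20\right) = -2 - 17 = -19$)
$n = -14$ ($n = \left(-5 + 6\right) \left(-19 + 5\right) = 1 \left(-14\right) = -14$)
$n^{3} = \left(-14\right)^{3} = -2744$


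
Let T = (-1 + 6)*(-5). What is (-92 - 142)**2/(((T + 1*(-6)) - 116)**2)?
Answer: 6084/2401 ≈ 2.5339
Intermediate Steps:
T = -25 (T = 5*(-5) = -25)
(-92 - 142)**2/(((T + 1*(-6)) - 116)**2) = (-92 - 142)**2/(((-25 + 1*(-6)) - 116)**2) = (-234)**2/(((-25 - 6) - 116)**2) = 54756/((-31 - 116)**2) = 54756/((-147)**2) = 54756/21609 = 54756*(1/21609) = 6084/2401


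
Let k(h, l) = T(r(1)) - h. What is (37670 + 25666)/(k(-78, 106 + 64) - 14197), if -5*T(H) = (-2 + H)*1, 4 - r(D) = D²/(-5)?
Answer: -263900/58831 ≈ -4.4857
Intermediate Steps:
r(D) = 4 + D²/5 (r(D) = 4 - D²/(-5) = 4 - D²*(-1)/5 = 4 - (-1)*D²/5 = 4 + D²/5)
T(H) = ⅖ - H/5 (T(H) = -(-2 + H)/5 = ⅖ - H/5)
k(h, l) = -11/25 - h (k(h, l) = (⅖ - (4 + (⅕)*1²)/5) - h = (⅖ - (4 + (⅕)*1)/5) - h = (⅖ - (4 + ⅕)/5) - h = (⅖ - ⅕*21/5) - h = (⅖ - 21/25) - h = -11/25 - h)
(37670 + 25666)/(k(-78, 106 + 64) - 14197) = (37670 + 25666)/((-11/25 - 1*(-78)) - 14197) = 63336/((-11/25 + 78) - 14197) = 63336/(1939/25 - 14197) = 63336/(-352986/25) = 63336*(-25/352986) = -263900/58831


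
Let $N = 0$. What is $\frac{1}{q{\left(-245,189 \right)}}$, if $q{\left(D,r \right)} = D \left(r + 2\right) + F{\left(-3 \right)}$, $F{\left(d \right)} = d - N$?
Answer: $- \frac{1}{46798} \approx -2.1368 \cdot 10^{-5}$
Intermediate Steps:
$F{\left(d \right)} = d$ ($F{\left(d \right)} = d - 0 = d + 0 = d$)
$q{\left(D,r \right)} = -3 + D \left(2 + r\right)$ ($q{\left(D,r \right)} = D \left(r + 2\right) - 3 = D \left(2 + r\right) - 3 = -3 + D \left(2 + r\right)$)
$\frac{1}{q{\left(-245,189 \right)}} = \frac{1}{-3 + 2 \left(-245\right) - 46305} = \frac{1}{-3 - 490 - 46305} = \frac{1}{-46798} = - \frac{1}{46798}$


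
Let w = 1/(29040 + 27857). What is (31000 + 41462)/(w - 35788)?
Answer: -4122870414/2036229835 ≈ -2.0248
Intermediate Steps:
w = 1/56897 ≈ 1.7576e-5
(31000 + 41462)/(w - 35788) = (31000 + 41462)/(1/56897 - 35788) = 72462/(-2036229835/56897) = 72462*(-56897/2036229835) = -4122870414/2036229835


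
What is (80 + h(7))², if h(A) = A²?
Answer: 16641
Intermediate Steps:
(80 + h(7))² = (80 + 7²)² = (80 + 49)² = 129² = 16641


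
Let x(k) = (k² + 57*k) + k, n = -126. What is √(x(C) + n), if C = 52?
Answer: √5594 ≈ 74.793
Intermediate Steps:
x(k) = k² + 58*k
√(x(C) + n) = √(52*(58 + 52) - 126) = √(52*110 - 126) = √(5720 - 126) = √5594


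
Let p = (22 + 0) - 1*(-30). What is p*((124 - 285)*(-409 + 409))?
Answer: 0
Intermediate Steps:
p = 52 (p = 22 + 30 = 52)
p*((124 - 285)*(-409 + 409)) = 52*((124 - 285)*(-409 + 409)) = 52*(-161*0) = 52*0 = 0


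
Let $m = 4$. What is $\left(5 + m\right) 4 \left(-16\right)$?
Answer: $-576$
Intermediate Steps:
$\left(5 + m\right) 4 \left(-16\right) = \left(5 + 4\right) 4 \left(-16\right) = 9 \cdot 4 \left(-16\right) = 36 \left(-16\right) = -576$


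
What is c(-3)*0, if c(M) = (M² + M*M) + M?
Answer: 0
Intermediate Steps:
c(M) = M + 2*M² (c(M) = (M² + M²) + M = 2*M² + M = M + 2*M²)
c(-3)*0 = -3*(1 + 2*(-3))*0 = -3*(1 - 6)*0 = -3*(-5)*0 = 15*0 = 0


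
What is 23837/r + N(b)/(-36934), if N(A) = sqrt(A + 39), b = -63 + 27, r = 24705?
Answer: 23837/24705 - sqrt(3)/36934 ≈ 0.96482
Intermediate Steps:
b = -36
N(A) = sqrt(39 + A)
23837/r + N(b)/(-36934) = 23837/24705 + sqrt(39 - 36)/(-36934) = 23837*(1/24705) + sqrt(3)*(-1/36934) = 23837/24705 - sqrt(3)/36934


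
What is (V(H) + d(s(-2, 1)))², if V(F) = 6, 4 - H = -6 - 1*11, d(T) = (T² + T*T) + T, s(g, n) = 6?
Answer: 7056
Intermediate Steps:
d(T) = T + 2*T² (d(T) = (T² + T²) + T = 2*T² + T = T + 2*T²)
H = 21 (H = 4 - (-6 - 1*11) = 4 - (-6 - 11) = 4 - 1*(-17) = 4 + 17 = 21)
(V(H) + d(s(-2, 1)))² = (6 + 6*(1 + 2*6))² = (6 + 6*(1 + 12))² = (6 + 6*13)² = (6 + 78)² = 84² = 7056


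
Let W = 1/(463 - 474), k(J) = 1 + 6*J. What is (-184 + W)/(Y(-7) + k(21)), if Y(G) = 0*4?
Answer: -2025/1397 ≈ -1.4495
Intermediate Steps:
Y(G) = 0
W = -1/11 (W = 1/(-11) = -1/11 ≈ -0.090909)
(-184 + W)/(Y(-7) + k(21)) = (-184 - 1/11)/(0 + (1 + 6*21)) = -2025/(11*(0 + (1 + 126))) = -2025/(11*(0 + 127)) = -2025/11/127 = -2025/11*1/127 = -2025/1397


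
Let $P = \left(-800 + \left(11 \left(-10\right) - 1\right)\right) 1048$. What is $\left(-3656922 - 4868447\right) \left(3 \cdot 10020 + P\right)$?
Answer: $7883135902492$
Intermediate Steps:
$P = -954728$ ($P = \left(-800 - 111\right) 1048 = \left(-911\right) 1048 = -954728$)
$\left(-3656922 - 4868447\right) \left(3 \cdot 10020 + P\right) = \left(-3656922 - 4868447\right) \left(3 \cdot 10020 - 954728\right) = - 8525369 \left(30060 - 954728\right) = \left(-8525369\right) \left(-924668\right) = 7883135902492$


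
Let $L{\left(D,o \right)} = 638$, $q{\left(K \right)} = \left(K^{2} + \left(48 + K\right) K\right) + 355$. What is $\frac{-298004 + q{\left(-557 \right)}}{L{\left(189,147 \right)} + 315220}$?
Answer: $\frac{296113}{315858} \approx 0.93749$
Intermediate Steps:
$q{\left(K \right)} = 355 + K^{2} + K \left(48 + K\right)$ ($q{\left(K \right)} = \left(K^{2} + K \left(48 + K\right)\right) + 355 = 355 + K^{2} + K \left(48 + K\right)$)
$\frac{-298004 + q{\left(-557 \right)}}{L{\left(189,147 \right)} + 315220} = \frac{-298004 + \left(355 + 2 \left(-557\right)^{2} + 48 \left(-557\right)\right)}{638 + 315220} = \frac{-298004 + \left(355 + 2 \cdot 310249 - 26736\right)}{315858} = \left(-298004 + \left(355 + 620498 - 26736\right)\right) \frac{1}{315858} = \left(-298004 + 594117\right) \frac{1}{315858} = 296113 \cdot \frac{1}{315858} = \frac{296113}{315858}$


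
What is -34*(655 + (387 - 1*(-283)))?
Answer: -45050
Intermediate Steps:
-34*(655 + (387 - 1*(-283))) = -34*(655 + (387 + 283)) = -34*(655 + 670) = -34*1325 = -45050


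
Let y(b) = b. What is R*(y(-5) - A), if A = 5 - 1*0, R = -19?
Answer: 190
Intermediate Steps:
A = 5 (A = 5 + 0 = 5)
R*(y(-5) - A) = -19*(-5 - 1*5) = -19*(-5 - 5) = -19*(-10) = 190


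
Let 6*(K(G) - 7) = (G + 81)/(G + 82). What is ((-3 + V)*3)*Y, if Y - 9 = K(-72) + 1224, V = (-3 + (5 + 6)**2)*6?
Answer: 10491669/4 ≈ 2.6229e+6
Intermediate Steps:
K(G) = 7 + (81 + G)/(6*(82 + G)) (K(G) = 7 + ((G + 81)/(G + 82))/6 = 7 + ((81 + G)/(82 + G))/6 = 7 + (81 + G)/(6*(82 + G)))
V = 708 (V = (-3 + 11**2)*6 = (-3 + 121)*6 = 118*6 = 708)
Y = 24803/20 (Y = 9 + ((3525 + 43*(-72))/(6*(82 - 72)) + 1224) = 9 + ((1/6)*(3525 - 3096)/10 + 1224) = 9 + ((1/6)*(1/10)*429 + 1224) = 9 + (143/20 + 1224) = 9 + 24623/20 = 24803/20 ≈ 1240.2)
((-3 + V)*3)*Y = ((-3 + 708)*3)*(24803/20) = (705*3)*(24803/20) = 2115*(24803/20) = 10491669/4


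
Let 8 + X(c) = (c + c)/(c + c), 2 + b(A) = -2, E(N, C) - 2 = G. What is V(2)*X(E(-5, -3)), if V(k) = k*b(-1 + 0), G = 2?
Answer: 56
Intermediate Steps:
E(N, C) = 4 (E(N, C) = 2 + 2 = 4)
b(A) = -4 (b(A) = -2 - 2 = -4)
X(c) = -7 (X(c) = -8 + (c + c)/(c + c) = -8 + (2*c)/((2*c)) = -8 + (2*c)*(1/(2*c)) = -8 + 1 = -7)
V(k) = -4*k (V(k) = k*(-4) = -4*k)
V(2)*X(E(-5, -3)) = -4*2*(-7) = -8*(-7) = 56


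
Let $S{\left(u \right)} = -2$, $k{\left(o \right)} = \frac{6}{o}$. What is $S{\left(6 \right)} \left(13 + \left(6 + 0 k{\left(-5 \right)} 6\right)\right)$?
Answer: $-38$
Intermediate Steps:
$S{\left(6 \right)} \left(13 + \left(6 + 0 k{\left(-5 \right)} 6\right)\right) = - 2 \left(13 + \left(6 + 0 \frac{6}{-5} \cdot 6\right)\right) = - 2 \left(13 + \left(6 + 0 \cdot 6 \left(- \frac{1}{5}\right) 6\right)\right) = - 2 \left(13 + \left(6 + 0 \left(- \frac{6}{5}\right) 6\right)\right) = - 2 \left(13 + \left(6 + 0 \cdot 6\right)\right) = - 2 \left(13 + \left(6 + 0\right)\right) = - 2 \left(13 + 6\right) = \left(-2\right) 19 = -38$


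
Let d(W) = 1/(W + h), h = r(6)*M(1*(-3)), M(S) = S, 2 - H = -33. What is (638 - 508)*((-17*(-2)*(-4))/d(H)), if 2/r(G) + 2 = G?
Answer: -592280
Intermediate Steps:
H = 35 (H = 2 - 1*(-33) = 2 + 33 = 35)
r(G) = 2/(-2 + G)
h = -3/2 (h = (2/(-2 + 6))*(1*(-3)) = (2/4)*(-3) = (2*(1/4))*(-3) = (1/2)*(-3) = -3/2 ≈ -1.5000)
d(W) = 1/(-3/2 + W) (d(W) = 1/(W - 3/2) = 1/(-3/2 + W))
(638 - 508)*((-17*(-2)*(-4))/d(H)) = (638 - 508)*((-17*(-2)*(-4))/((2/(-3 + 2*35)))) = 130*((34*(-4))/((2/(-3 + 70)))) = 130*(-136/(2/67)) = 130*(-136/(2*(1/67))) = 130*(-136/2/67) = 130*(-136*67/2) = 130*(-4556) = -592280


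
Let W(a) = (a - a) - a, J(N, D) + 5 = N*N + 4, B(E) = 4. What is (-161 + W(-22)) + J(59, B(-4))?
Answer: 3341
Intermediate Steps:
J(N, D) = -1 + N² (J(N, D) = -5 + (N*N + 4) = -5 + (N² + 4) = -5 + (4 + N²) = -1 + N²)
W(a) = -a (W(a) = 0 - a = -a)
(-161 + W(-22)) + J(59, B(-4)) = (-161 - 1*(-22)) + (-1 + 59²) = (-161 + 22) + (-1 + 3481) = -139 + 3480 = 3341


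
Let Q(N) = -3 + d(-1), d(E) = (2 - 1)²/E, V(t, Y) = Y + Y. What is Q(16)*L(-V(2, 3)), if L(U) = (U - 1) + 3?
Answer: 16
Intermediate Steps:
V(t, Y) = 2*Y
d(E) = 1/E (d(E) = 1²/E = 1/E)
L(U) = 2 + U (L(U) = (-1 + U) + 3 = 2 + U)
Q(N) = -4 (Q(N) = -3 + 1/(-1) = -3 - 1 = -4)
Q(16)*L(-V(2, 3)) = -4*(2 - 2*3) = -4*(2 - 1*6) = -4*(2 - 6) = -4*(-4) = 16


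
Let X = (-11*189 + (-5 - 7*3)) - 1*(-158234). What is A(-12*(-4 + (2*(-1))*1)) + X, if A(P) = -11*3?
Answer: 156096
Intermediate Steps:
X = 156129 (X = (-2079 + (-5 - 21)) + 158234 = (-2079 - 26) + 158234 = -2105 + 158234 = 156129)
A(P) = -33
A(-12*(-4 + (2*(-1))*1)) + X = -33 + 156129 = 156096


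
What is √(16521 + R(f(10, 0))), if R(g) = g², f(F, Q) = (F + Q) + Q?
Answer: √16621 ≈ 128.92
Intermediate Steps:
f(F, Q) = F + 2*Q
√(16521 + R(f(10, 0))) = √(16521 + (10 + 2*0)²) = √(16521 + (10 + 0)²) = √(16521 + 10²) = √(16521 + 100) = √16621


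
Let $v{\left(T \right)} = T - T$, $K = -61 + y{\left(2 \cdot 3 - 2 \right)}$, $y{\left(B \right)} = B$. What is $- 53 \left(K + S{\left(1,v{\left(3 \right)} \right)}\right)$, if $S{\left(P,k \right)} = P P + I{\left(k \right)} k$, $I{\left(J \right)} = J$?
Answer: $2968$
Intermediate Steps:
$K = -57$ ($K = -61 + \left(2 \cdot 3 - 2\right) = -61 + \left(6 - 2\right) = -61 + 4 = -57$)
$v{\left(T \right)} = 0$
$S{\left(P,k \right)} = P^{2} + k^{2}$ ($S{\left(P,k \right)} = P P + k k = P^{2} + k^{2}$)
$- 53 \left(K + S{\left(1,v{\left(3 \right)} \right)}\right) = - 53 \left(-57 + \left(1^{2} + 0^{2}\right)\right) = - 53 \left(-57 + \left(1 + 0\right)\right) = - 53 \left(-57 + 1\right) = \left(-53\right) \left(-56\right) = 2968$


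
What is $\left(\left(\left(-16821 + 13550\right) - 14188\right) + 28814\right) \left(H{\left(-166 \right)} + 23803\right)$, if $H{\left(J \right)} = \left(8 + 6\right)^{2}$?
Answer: $272508645$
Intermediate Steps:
$H{\left(J \right)} = 196$ ($H{\left(J \right)} = 14^{2} = 196$)
$\left(\left(\left(-16821 + 13550\right) - 14188\right) + 28814\right) \left(H{\left(-166 \right)} + 23803\right) = \left(\left(\left(-16821 + 13550\right) - 14188\right) + 28814\right) \left(196 + 23803\right) = \left(\left(-3271 - 14188\right) + 28814\right) 23999 = \left(-17459 + 28814\right) 23999 = 11355 \cdot 23999 = 272508645$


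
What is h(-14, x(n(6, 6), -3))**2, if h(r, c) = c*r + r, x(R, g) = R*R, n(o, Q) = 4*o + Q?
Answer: 159112996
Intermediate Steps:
n(o, Q) = Q + 4*o
x(R, g) = R**2
h(r, c) = r + c*r
h(-14, x(n(6, 6), -3))**2 = (-14*(1 + (6 + 4*6)**2))**2 = (-14*(1 + (6 + 24)**2))**2 = (-14*(1 + 30**2))**2 = (-14*(1 + 900))**2 = (-14*901)**2 = (-12614)**2 = 159112996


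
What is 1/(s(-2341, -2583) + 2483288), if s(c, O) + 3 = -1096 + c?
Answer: 1/2479848 ≈ 4.0325e-7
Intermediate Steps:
s(c, O) = -1099 + c (s(c, O) = -3 + (-1096 + c) = -1099 + c)
1/(s(-2341, -2583) + 2483288) = 1/((-1099 - 2341) + 2483288) = 1/(-3440 + 2483288) = 1/2479848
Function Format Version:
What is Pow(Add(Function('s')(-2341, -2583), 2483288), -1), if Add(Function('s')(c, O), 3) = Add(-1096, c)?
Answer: Rational(1, 2479848) ≈ 4.0325e-7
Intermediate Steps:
Function('s')(c, O) = Add(-1099, c) (Function('s')(c, O) = Add(-3, Add(-1096, c)) = Add(-1099, c))
Pow(Add(Function('s')(-2341, -2583), 2483288), -1) = Pow(Add(Add(-1099, -2341), 2483288), -1) = Pow(Add(-3440, 2483288), -1) = Pow(2479848, -1) = Rational(1, 2479848)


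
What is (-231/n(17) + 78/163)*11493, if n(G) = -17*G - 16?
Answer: 706164399/49715 ≈ 14204.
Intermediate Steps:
n(G) = -16 - 17*G
(-231/n(17) + 78/163)*11493 = (-231/(-16 - 17*17) + 78/163)*11493 = (-231/(-16 - 289) + 78*(1/163))*11493 = (-231/(-305) + 78/163)*11493 = (-231*(-1/305) + 78/163)*11493 = (231/305 + 78/163)*11493 = (61443/49715)*11493 = 706164399/49715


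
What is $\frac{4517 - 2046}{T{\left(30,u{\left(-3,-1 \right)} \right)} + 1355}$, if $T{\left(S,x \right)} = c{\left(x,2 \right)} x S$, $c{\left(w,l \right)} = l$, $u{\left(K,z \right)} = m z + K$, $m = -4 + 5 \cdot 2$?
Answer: $\frac{2471}{815} \approx 3.0319$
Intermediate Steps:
$m = 6$ ($m = -4 + 10 = 6$)
$u{\left(K,z \right)} = K + 6 z$ ($u{\left(K,z \right)} = 6 z + K = K + 6 z$)
$T{\left(S,x \right)} = 2 S x$ ($T{\left(S,x \right)} = 2 x S = 2 S x$)
$\frac{4517 - 2046}{T{\left(30,u{\left(-3,-1 \right)} \right)} + 1355} = \frac{4517 - 2046}{2 \cdot 30 \left(-3 + 6 \left(-1\right)\right) + 1355} = \frac{2471}{2 \cdot 30 \left(-3 - 6\right) + 1355} = \frac{2471}{2 \cdot 30 \left(-9\right) + 1355} = \frac{2471}{-540 + 1355} = \frac{2471}{815}$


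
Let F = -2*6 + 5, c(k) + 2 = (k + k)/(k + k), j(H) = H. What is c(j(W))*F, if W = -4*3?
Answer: 7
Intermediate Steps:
W = -12
c(k) = -1 (c(k) = -2 + (k + k)/(k + k) = -2 + (2*k)/((2*k)) = -2 + (2*k)*(1/(2*k)) = -2 + 1 = -1)
F = -7 (F = -12 + 5 = -7)
c(j(W))*F = -1*(-7) = 7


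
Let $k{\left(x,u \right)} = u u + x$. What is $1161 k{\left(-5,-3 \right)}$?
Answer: $4644$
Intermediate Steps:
$k{\left(x,u \right)} = x + u^{2}$ ($k{\left(x,u \right)} = u^{2} + x = x + u^{2}$)
$1161 k{\left(-5,-3 \right)} = 1161 \left(-5 + \left(-3\right)^{2}\right) = 1161 \left(-5 + 9\right) = 1161 \cdot 4 = 4644$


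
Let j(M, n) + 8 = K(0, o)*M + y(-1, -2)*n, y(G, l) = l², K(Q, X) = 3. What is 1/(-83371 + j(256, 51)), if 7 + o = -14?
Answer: -1/82407 ≈ -1.2135e-5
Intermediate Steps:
o = -21 (o = -7 - 14 = -21)
j(M, n) = -8 + 3*M + 4*n (j(M, n) = -8 + (3*M + (-2)²*n) = -8 + (3*M + 4*n) = -8 + 3*M + 4*n)
1/(-83371 + j(256, 51)) = 1/(-83371 + (-8 + 3*256 + 4*51)) = 1/(-83371 + (-8 + 768 + 204)) = 1/(-83371 + 964) = 1/(-82407) = -1/82407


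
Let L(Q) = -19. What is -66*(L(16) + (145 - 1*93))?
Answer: -2178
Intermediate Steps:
-66*(L(16) + (145 - 1*93)) = -66*(-19 + (145 - 1*93)) = -66*(-19 + (145 - 93)) = -66*(-19 + 52) = -66*33 = -2178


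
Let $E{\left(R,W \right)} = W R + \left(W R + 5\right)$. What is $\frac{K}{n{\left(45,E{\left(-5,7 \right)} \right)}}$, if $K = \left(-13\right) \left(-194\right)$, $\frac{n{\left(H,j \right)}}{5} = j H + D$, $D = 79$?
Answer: $- \frac{1261}{7115} \approx -0.17723$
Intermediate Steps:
$E{\left(R,W \right)} = 5 + 2 R W$ ($E{\left(R,W \right)} = R W + \left(R W + 5\right) = R W + \left(5 + R W\right) = 5 + 2 R W$)
$n{\left(H,j \right)} = 395 + 5 H j$ ($n{\left(H,j \right)} = 5 \left(j H + 79\right) = 5 \left(H j + 79\right) = 5 \left(79 + H j\right) = 395 + 5 H j$)
$K = 2522$
$\frac{K}{n{\left(45,E{\left(-5,7 \right)} \right)}} = \frac{2522}{395 + 5 \cdot 45 \left(5 + 2 \left(-5\right) 7\right)} = \frac{2522}{395 + 5 \cdot 45 \left(5 - 70\right)} = \frac{2522}{395 + 5 \cdot 45 \left(-65\right)} = \frac{2522}{395 - 14625} = \frac{2522}{-14230} = 2522 \left(- \frac{1}{14230}\right) = - \frac{1261}{7115}$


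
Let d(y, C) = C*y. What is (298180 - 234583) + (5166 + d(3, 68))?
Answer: 68967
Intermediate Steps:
(298180 - 234583) + (5166 + d(3, 68)) = (298180 - 234583) + (5166 + 68*3) = 63597 + (5166 + 204) = 63597 + 5370 = 68967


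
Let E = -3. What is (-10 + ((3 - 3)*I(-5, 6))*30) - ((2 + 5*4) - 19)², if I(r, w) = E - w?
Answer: -19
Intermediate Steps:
I(r, w) = -3 - w
(-10 + ((3 - 3)*I(-5, 6))*30) - ((2 + 5*4) - 19)² = (-10 + ((3 - 3)*(-3 - 1*6))*30) - ((2 + 5*4) - 19)² = (-10 + (0*(-3 - 6))*30) - ((2 + 20) - 19)² = (-10 + (0*(-9))*30) - (22 - 19)² = (-10 + 0*30) - 1*3² = (-10 + 0) - 1*9 = -10 - 9 = -19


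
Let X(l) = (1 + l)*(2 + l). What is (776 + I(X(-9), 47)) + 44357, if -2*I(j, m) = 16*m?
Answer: 44757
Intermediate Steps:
I(j, m) = -8*m
(776 + I(X(-9), 47)) + 44357 = (776 - 8*47) + 44357 = (776 - 376) + 44357 = 400 + 44357 = 44757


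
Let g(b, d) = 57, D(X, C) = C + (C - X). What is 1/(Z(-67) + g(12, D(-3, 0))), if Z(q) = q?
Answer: -1/10 ≈ -0.10000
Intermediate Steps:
D(X, C) = -X + 2*C
1/(Z(-67) + g(12, D(-3, 0))) = 1/(-67 + 57) = 1/(-10) = -1/10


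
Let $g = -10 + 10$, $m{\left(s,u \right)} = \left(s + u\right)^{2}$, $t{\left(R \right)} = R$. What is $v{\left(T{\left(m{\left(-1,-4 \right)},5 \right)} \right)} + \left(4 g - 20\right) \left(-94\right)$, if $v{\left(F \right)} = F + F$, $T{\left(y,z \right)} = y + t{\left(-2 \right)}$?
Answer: $1926$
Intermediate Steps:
$T{\left(y,z \right)} = -2 + y$ ($T{\left(y,z \right)} = y - 2 = -2 + y$)
$v{\left(F \right)} = 2 F$
$g = 0$
$v{\left(T{\left(m{\left(-1,-4 \right)},5 \right)} \right)} + \left(4 g - 20\right) \left(-94\right) = 2 \left(-2 + \left(-1 - 4\right)^{2}\right) + \left(4 \cdot 0 - 20\right) \left(-94\right) = 2 \left(-2 + \left(-5\right)^{2}\right) + \left(0 - 20\right) \left(-94\right) = 2 \left(-2 + 25\right) - -1880 = 2 \cdot 23 + 1880 = 46 + 1880 = 1926$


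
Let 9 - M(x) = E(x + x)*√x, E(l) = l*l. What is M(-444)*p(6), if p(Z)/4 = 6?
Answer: 216 - 37850112*I*√111 ≈ 216.0 - 3.9878e+8*I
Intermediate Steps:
E(l) = l²
p(Z) = 24 (p(Z) = 4*6 = 24)
M(x) = 9 - 4*x^(5/2) (M(x) = 9 - (x + x)²*√x = 9 - (2*x)²*√x = 9 - 4*x²*√x = 9 - 4*x^(5/2))
M(-444)*p(6) = (9 - 1577088*I*√111)*24 = 216 - 37850112*I*√111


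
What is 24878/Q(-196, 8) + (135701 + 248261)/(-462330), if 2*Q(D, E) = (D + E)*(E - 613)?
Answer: -9394612/23902461 ≈ -0.39304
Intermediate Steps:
Q(D, E) = (-613 + E)*(D + E)/2 (Q(D, E) = ((D + E)*(E - 613))/2 = ((D + E)*(-613 + E))/2 = ((-613 + E)*(D + E))/2 = (-613 + E)*(D + E)/2)
24878/Q(-196, 8) + (135701 + 248261)/(-462330) = 24878/((½)*8² - 613/2*(-196) - 613/2*8 + (½)*(-196)*8) + (135701 + 248261)/(-462330) = 24878/((½)*64 + 60074 - 2452 - 784) + 383962*(-1/462330) = 24878/(32 + 60074 - 2452 - 784) - 191981/231165 = 24878/56870 - 191981/231165 = 24878*(1/56870) - 191981/231165 = 12439/28435 - 191981/231165 = -9394612/23902461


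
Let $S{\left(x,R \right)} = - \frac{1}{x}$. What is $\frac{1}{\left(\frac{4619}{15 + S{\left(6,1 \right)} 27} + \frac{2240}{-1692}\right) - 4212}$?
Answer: $- \frac{2961}{11173094} \approx -0.00026501$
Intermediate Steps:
$\frac{1}{\left(\frac{4619}{15 + S{\left(6,1 \right)} 27} + \frac{2240}{-1692}\right) - 4212} = \frac{1}{\left(\frac{4619}{15 + - \frac{1}{6} \cdot 27} + \frac{2240}{-1692}\right) - 4212} = \frac{1}{\left(\frac{4619}{15 + \left(-1\right) \frac{1}{6} \cdot 27} + 2240 \left(- \frac{1}{1692}\right)\right) - 4212} = \frac{1}{\left(\frac{4619}{15 - \frac{9}{2}} - \frac{560}{423}\right) - 4212} = \frac{1}{\left(\frac{4619}{\frac{21}{2}} - \frac{560}{423}\right) - 4212} = \frac{1}{\left(4619 \cdot \frac{2}{21} - \frac{560}{423}\right) - 4212} = \frac{1}{\left(\frac{9238}{21} - \frac{560}{423}\right) - 4212} = \frac{1}{\frac{1298638}{2961} - 4212} = \frac{1}{- \frac{11173094}{2961}} = - \frac{2961}{11173094}$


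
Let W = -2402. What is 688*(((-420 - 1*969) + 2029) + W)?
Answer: -1212256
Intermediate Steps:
688*(((-420 - 1*969) + 2029) + W) = 688*(((-420 - 1*969) + 2029) - 2402) = 688*(((-420 - 969) + 2029) - 2402) = 688*((-1389 + 2029) - 2402) = 688*(640 - 2402) = 688*(-1762) = -1212256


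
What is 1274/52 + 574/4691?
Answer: 231007/9382 ≈ 24.622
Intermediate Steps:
1274/52 + 574/4691 = 1274*(1/52) + 574*(1/4691) = 49/2 + 574/4691 = 231007/9382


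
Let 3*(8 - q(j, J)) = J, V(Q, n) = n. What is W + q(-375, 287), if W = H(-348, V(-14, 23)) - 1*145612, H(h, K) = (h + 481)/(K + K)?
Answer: -20106155/138 ≈ -1.4570e+5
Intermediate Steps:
q(j, J) = 8 - J/3
H(h, K) = (481 + h)/(2*K) (H(h, K) = (481 + h)/((2*K)) = (481 + h)*(1/(2*K)) = (481 + h)/(2*K))
W = -6698019/46 (W = (½)*(481 - 348)/23 - 1*145612 = (½)*(1/23)*133 - 145612 = 133/46 - 145612 = -6698019/46 ≈ -1.4561e+5)
W + q(-375, 287) = -6698019/46 + (8 - ⅓*287) = -6698019/46 + (8 - 287/3) = -6698019/46 - 263/3 = -20106155/138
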